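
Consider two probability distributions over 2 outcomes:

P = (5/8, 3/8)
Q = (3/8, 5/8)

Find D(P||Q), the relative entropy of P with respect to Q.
D(P||Q) = Σ P(i) log₂(P(i)/Q(i))
  i=0: (5/8) × log₂((5/8)/(3/8)) = (5/8) × log₂(5/3) = 0.4606
  i=1: (3/8) × log₂((3/8)/(5/8)) = (3/8) × log₂(3/5) = -0.2764
D(P||Q) = 0.4606 - 0.2764
  = 0.1842 bits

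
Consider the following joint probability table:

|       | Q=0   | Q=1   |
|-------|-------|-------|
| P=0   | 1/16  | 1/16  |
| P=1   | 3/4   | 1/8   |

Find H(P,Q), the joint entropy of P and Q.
H(P,Q) = -Σ P(P,Q) log₂ P(P,Q), summed over the non-zero cells:
H(P,Q) = -[(1/16)·log₂(1/16) + (1/16)·log₂(1/16) + (3/4)·log₂(3/4) + (1/8)·log₂(1/8)]
  = 0.2500 + 0.2500 + 0.3113 + 0.3750
  = 1.1863 bits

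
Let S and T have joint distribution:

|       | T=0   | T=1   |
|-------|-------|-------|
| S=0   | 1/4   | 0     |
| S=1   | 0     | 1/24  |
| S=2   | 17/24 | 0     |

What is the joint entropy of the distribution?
H(S,T) = -Σ P(S,T) log₂ P(S,T), summed over the non-zero cells:
H(S,T) = -[(1/4)·log₂(1/4) + (1/24)·log₂(1/24) + (17/24)·log₂(17/24)]
  = 0.5000 + 0.1910 + 0.3524
  = 1.0434 bits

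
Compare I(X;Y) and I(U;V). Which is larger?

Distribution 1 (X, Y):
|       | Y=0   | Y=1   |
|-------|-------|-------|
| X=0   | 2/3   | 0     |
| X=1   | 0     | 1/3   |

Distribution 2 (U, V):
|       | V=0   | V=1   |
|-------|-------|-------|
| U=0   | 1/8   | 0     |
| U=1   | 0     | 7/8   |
Distribution 1 (X, Y):
Marginal P(X) (row sums):
  P(X=0) = 2/3 + 0 = 2/3
  P(X=1) = 0 + 1/3 = 1/3
Marginal P(Y) (column sums):
  P(Y=0) = 2/3 + 0 = 2/3
  P(Y=1) = 0 + 1/3 = 1/3

H(X) = -[(2/3)·log₂(2/3) + (1/3)·log₂(1/3)]
  = 0.3900 + 0.5283
  = 0.9183 bits
H(Y) = -[(2/3)·log₂(2/3) + (1/3)·log₂(1/3)]
  = 0.3900 + 0.5283
  = 0.9183 bits
H(X,Y) = -[(2/3)·log₂(2/3) + (1/3)·log₂(1/3)]
  = 0.3900 + 0.5283
  = 0.9183 bits

I(X;Y) = H(X) + H(Y) - H(X,Y)
  = 0.9183 + 0.9183 - 0.9183
  = 0.9183 bits

Distribution 2 (U, V):
Marginal P(U) (row sums):
  P(U=0) = 1/8 + 0 = 1/8
  P(U=1) = 0 + 7/8 = 7/8
Marginal P(V) (column sums):
  P(V=0) = 1/8 + 0 = 1/8
  P(V=1) = 0 + 7/8 = 7/8

H(U) = -[(1/8)·log₂(1/8) + (7/8)·log₂(7/8)]
  = 0.3750 + 0.1686
  = 0.5436 bits
H(V) = -[(1/8)·log₂(1/8) + (7/8)·log₂(7/8)]
  = 0.3750 + 0.1686
  = 0.5436 bits
H(U,V) = -[(1/8)·log₂(1/8) + (7/8)·log₂(7/8)]
  = 0.3750 + 0.1686
  = 0.5436 bits

I(U;V) = H(U) + H(V) - H(U,V)
  = 0.5436 + 0.5436 - 0.5436
  = 0.5436 bits

I(X;Y) = 0.9183 bits > I(U;V) = 0.5436 bits, so (X, Y) has the higher mutual information (stronger dependence).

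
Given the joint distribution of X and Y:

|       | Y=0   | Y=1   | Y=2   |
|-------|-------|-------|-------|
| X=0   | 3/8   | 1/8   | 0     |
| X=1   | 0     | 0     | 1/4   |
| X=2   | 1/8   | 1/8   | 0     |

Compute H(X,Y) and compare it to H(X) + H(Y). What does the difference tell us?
Marginal P(X) (row sums):
  P(X=0) = 3/8 + 1/8 + 0 = 1/2
  P(X=1) = 0 + 0 + 1/4 = 1/4
  P(X=2) = 1/8 + 1/8 + 0 = 1/4
Marginal P(Y) (column sums):
  P(Y=0) = 3/8 + 0 + 1/8 = 1/2
  P(Y=1) = 1/8 + 0 + 1/8 = 1/4
  P(Y=2) = 0 + 1/4 + 0 = 1/4

H(X,Y) = -[(3/8)·log₂(3/8) + (1/8)·log₂(1/8) + (1/4)·log₂(1/4) + (1/8)·log₂(1/8) + (1/8)·log₂(1/8)]
  = 0.5306 + 0.3750 + 0.5000 + 0.3750 + 0.3750
  = 2.1556 bits
H(X) = -[(1/2)·log₂(1/2) + (1/4)·log₂(1/4) + (1/4)·log₂(1/4)]
  = 0.5000 + 0.5000 + 0.5000
  = 1.5000 bits
H(Y) = -[(1/2)·log₂(1/2) + (1/4)·log₂(1/4) + (1/4)·log₂(1/4)]
  = 0.5000 + 0.5000 + 0.5000
  = 1.5000 bits

H(X) + H(Y) = 1.5000 + 1.5000 = 3.0000 bits
Difference: H(X) + H(Y) - H(X,Y) = 3.0000 - 2.1556 = 0.8444 bits = I(X;Y)

The difference is the mutual information; it is positive here, so X and Y are dependent (knowing one reduces uncertainty about the other by 0.8444 bits).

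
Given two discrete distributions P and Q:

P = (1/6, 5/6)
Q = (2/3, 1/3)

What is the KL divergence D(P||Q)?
D(P||Q) = Σ P(i) log₂(P(i)/Q(i))
  i=0: (1/6) × log₂((1/6)/(2/3)) = (1/6) × log₂(1/4) = -0.3333
  i=1: (5/6) × log₂((5/6)/(1/3)) = (5/6) × log₂(5/2) = 1.1016
D(P||Q) = -0.3333 + 1.1016
  = 0.7683 bits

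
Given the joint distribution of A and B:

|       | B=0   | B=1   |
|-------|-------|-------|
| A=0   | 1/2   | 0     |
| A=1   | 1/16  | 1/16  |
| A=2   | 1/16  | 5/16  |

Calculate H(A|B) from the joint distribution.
Marginal P(B) (column sums):
  P(B=0) = 1/2 + 1/16 + 1/16 = 5/8
  P(B=1) = 0 + 1/16 + 5/16 = 3/8

H(A|B) = -Σ P(A,B)·log₂ P(A|B), where P(A|B) = P(A,B) / P(B)
  (cells with P(A,B) = 0 contribute 0)
  (A=0,B=0): P(A|B) = (1/2)/(5/8) = 4/5;  -(1/2)·log₂(4/5) = 0.1610
  (A=1,B=0): P(A|B) = (1/16)/(5/8) = 1/10;  -(1/16)·log₂(1/10) = 0.2076
  (A=1,B=1): P(A|B) = (1/16)/(3/8) = 1/6;  -(1/16)·log₂(1/6) = 0.1616
  (A=2,B=0): P(A|B) = (1/16)/(5/8) = 1/10;  -(1/16)·log₂(1/10) = 0.2076
  (A=2,B=1): P(A|B) = (5/16)/(3/8) = 5/6;  -(5/16)·log₂(5/6) = 0.0822
H(A|B) = 0.1610 + 0.2076 + 0.1616 + 0.2076 + 0.0822
  = 0.8200 bits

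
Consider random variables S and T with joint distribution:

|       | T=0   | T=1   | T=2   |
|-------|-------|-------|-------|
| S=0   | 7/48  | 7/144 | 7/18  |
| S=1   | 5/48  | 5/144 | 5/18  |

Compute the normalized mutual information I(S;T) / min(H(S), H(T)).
Marginal P(S) (row sums):
  P(S=0) = 7/48 + 7/144 + 7/18 = 7/12
  P(S=1) = 5/48 + 5/144 + 5/18 = 5/12
Marginal P(T) (column sums):
  P(T=0) = 7/48 + 5/48 = 1/4
  P(T=1) = 7/144 + 5/144 = 1/12
  P(T=2) = 7/18 + 5/18 = 2/3

H(S) = -[(7/12)·log₂(7/12) + (5/12)·log₂(5/12)]
  = 0.4536 + 0.5263
  = 0.9799 bits
H(T) = -[(1/4)·log₂(1/4) + (1/12)·log₂(1/12) + (2/3)·log₂(2/3)]
  = 0.5000 + 0.2987 + 0.3900
  = 1.1887 bits
H(S,T) = -[(7/48)·log₂(7/48) + (7/144)·log₂(7/144) + (7/18)·log₂(7/18) + (5/48)·log₂(5/48) + (5/144)·log₂(5/144) + (5/18)·log₂(5/18)]
  = 0.4051 + 0.2121 + 0.5299 + 0.3399 + 0.1683 + 0.5133
  = 2.1686 bits

I(S;T) = H(S) + H(T) - H(S,T)
  = 0.9799 + 1.1887 - 2.1686
  = 0.0000 bits

min(H(S), H(T)) = min(0.9799, 1.1887) = 0.9799 bits
Normalized MI = 0.0000 / 0.9799 = 0.0000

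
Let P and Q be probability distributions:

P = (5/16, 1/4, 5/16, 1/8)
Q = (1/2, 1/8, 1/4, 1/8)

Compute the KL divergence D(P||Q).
D(P||Q) = Σ P(i) log₂(P(i)/Q(i))
  i=0: (5/16) × log₂((5/16)/(1/2)) = (5/16) × log₂(5/8) = -0.2119
  i=1: (1/4) × log₂((1/4)/(1/8)) = (1/4) × log₂(2) = 0.2500
  i=2: (5/16) × log₂((5/16)/(1/4)) = (5/16) × log₂(5/4) = 0.1006
  i=3: (1/8) × log₂((1/8)/(1/8)) = (1/8) × log₂(1) = 0.0000
D(P||Q) = -0.2119 + 0.2500 + 0.1006 + 0.0000
  = 0.1387 bits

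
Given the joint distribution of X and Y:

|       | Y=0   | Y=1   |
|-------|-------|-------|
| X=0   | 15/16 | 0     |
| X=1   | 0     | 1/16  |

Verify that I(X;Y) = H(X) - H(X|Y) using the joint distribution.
Left side, from I(X;Y) = H(X) + H(Y) - H(X,Y):
Marginal P(X) (row sums):
  P(X=0) = 15/16 + 0 = 15/16
  P(X=1) = 0 + 1/16 = 1/16
Marginal P(Y) (column sums):
  P(Y=0) = 15/16 + 0 = 15/16
  P(Y=1) = 0 + 1/16 = 1/16

H(X) = -[(15/16)·log₂(15/16) + (1/16)·log₂(1/16)]
  = 0.0873 + 0.2500
  = 0.3373 bits
H(Y) = -[(15/16)·log₂(15/16) + (1/16)·log₂(1/16)]
  = 0.0873 + 0.2500
  = 0.3373 bits
H(X,Y) = -[(15/16)·log₂(15/16) + (1/16)·log₂(1/16)]
  = 0.0873 + 0.2500
  = 0.3373 bits

I(X;Y) = H(X) + H(Y) - H(X,Y)
  = 0.3373 + 0.3373 - 0.3373
  = 0.3373 bits

Right side, with H(X|Y) computed directly from the conditional probabilities:
H(X|Y) = -Σ P(X,Y)·log₂ P(X|Y), where P(X|Y) = P(X,Y) / P(Y)
  (cells with P(X,Y) = 0 contribute 0)
  (X=0,Y=0): P(X|Y) = (15/16)/(15/16) = 1;  -(15/16)·log₂(1) = 0.0000
  (X=1,Y=1): P(X|Y) = (1/16)/(1/16) = 1;  -(1/16)·log₂(1) = 0.0000
H(X|Y) = 0.0000 + 0.0000
  = 0.0000 bits
H(X) - H(X|Y) = 0.3373 - 0.0000 = 0.3373 bits

Both sides equal 0.3373 bits, so I(X;Y) = H(X) - H(X|Y) ✓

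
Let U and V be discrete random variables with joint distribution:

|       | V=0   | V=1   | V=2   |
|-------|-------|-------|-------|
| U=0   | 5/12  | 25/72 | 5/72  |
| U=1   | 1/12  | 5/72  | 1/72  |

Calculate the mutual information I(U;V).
Marginal P(U) (row sums):
  P(U=0) = 5/12 + 25/72 + 5/72 = 5/6
  P(U=1) = 1/12 + 5/72 + 1/72 = 1/6
Marginal P(V) (column sums):
  P(V=0) = 5/12 + 1/12 = 1/2
  P(V=1) = 25/72 + 5/72 = 5/12
  P(V=2) = 5/72 + 1/72 = 1/12

H(U) = -[(5/6)·log₂(5/6) + (1/6)·log₂(1/6)]
  = 0.2192 + 0.4308
  = 0.6500 bits
H(V) = -[(1/2)·log₂(1/2) + (5/12)·log₂(5/12) + (1/12)·log₂(1/12)]
  = 0.5000 + 0.5263 + 0.2987
  = 1.3250 bits
H(U,V) = -[(5/12)·log₂(5/12) + (25/72)·log₂(25/72) + (5/72)·log₂(5/72) + (1/12)·log₂(1/12) + (5/72)·log₂(5/72) + (1/72)·log₂(1/72)]
  = 0.5263 + 0.5299 + 0.2672 + 0.2987 + 0.2672 + 0.0857
  = 1.9750 bits

I(U;V) = H(U) + H(V) - H(U,V)
  = 0.6500 + 1.3250 - 1.9750
  = 0.0000 bits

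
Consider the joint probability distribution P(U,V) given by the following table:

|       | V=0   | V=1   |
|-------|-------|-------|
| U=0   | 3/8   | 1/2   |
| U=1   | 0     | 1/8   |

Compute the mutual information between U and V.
Marginal P(U) (row sums):
  P(U=0) = 3/8 + 1/2 = 7/8
  P(U=1) = 0 + 1/8 = 1/8
Marginal P(V) (column sums):
  P(V=0) = 3/8 + 0 = 3/8
  P(V=1) = 1/2 + 1/8 = 5/8

H(U) = -[(7/8)·log₂(7/8) + (1/8)·log₂(1/8)]
  = 0.1686 + 0.3750
  = 0.5436 bits
H(V) = -[(3/8)·log₂(3/8) + (5/8)·log₂(5/8)]
  = 0.5306 + 0.4238
  = 0.9544 bits
H(U,V) = -[(3/8)·log₂(3/8) + (1/2)·log₂(1/2) + (1/8)·log₂(1/8)]
  = 0.5306 + 0.5000 + 0.3750
  = 1.4056 bits

I(U;V) = H(U) + H(V) - H(U,V)
  = 0.5436 + 0.9544 - 1.4056
  = 0.0924 bits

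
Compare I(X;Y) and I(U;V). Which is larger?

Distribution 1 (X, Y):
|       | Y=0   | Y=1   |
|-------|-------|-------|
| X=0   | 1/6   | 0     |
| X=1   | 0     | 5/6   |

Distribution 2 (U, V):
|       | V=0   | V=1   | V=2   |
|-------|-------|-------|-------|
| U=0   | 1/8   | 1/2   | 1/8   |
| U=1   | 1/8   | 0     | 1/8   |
Distribution 1 (X, Y):
Marginal P(X) (row sums):
  P(X=0) = 1/6 + 0 = 1/6
  P(X=1) = 0 + 5/6 = 5/6
Marginal P(Y) (column sums):
  P(Y=0) = 1/6 + 0 = 1/6
  P(Y=1) = 0 + 5/6 = 5/6

H(X) = -[(1/6)·log₂(1/6) + (5/6)·log₂(5/6)]
  = 0.4308 + 0.2192
  = 0.6500 bits
H(Y) = -[(1/6)·log₂(1/6) + (5/6)·log₂(5/6)]
  = 0.4308 + 0.2192
  = 0.6500 bits
H(X,Y) = -[(1/6)·log₂(1/6) + (5/6)·log₂(5/6)]
  = 0.4308 + 0.2192
  = 0.6500 bits

I(X;Y) = H(X) + H(Y) - H(X,Y)
  = 0.6500 + 0.6500 - 0.6500
  = 0.6500 bits

Distribution 2 (U, V):
Marginal P(U) (row sums):
  P(U=0) = 1/8 + 1/2 + 1/8 = 3/4
  P(U=1) = 1/8 + 0 + 1/8 = 1/4
Marginal P(V) (column sums):
  P(V=0) = 1/8 + 1/8 = 1/4
  P(V=1) = 1/2 + 0 = 1/2
  P(V=2) = 1/8 + 1/8 = 1/4

H(U) = -[(3/4)·log₂(3/4) + (1/4)·log₂(1/4)]
  = 0.3113 + 0.5000
  = 0.8113 bits
H(V) = -[(1/4)·log₂(1/4) + (1/2)·log₂(1/2) + (1/4)·log₂(1/4)]
  = 0.5000 + 0.5000 + 0.5000
  = 1.5000 bits
H(U,V) = -[(1/8)·log₂(1/8) + (1/2)·log₂(1/2) + (1/8)·log₂(1/8) + (1/8)·log₂(1/8) + (1/8)·log₂(1/8)]
  = 0.3750 + 0.5000 + 0.3750 + 0.3750 + 0.3750
  = 2.0000 bits

I(U;V) = H(U) + H(V) - H(U,V)
  = 0.8113 + 1.5000 - 2.0000
  = 0.3113 bits

I(X;Y) = 0.6500 bits > I(U;V) = 0.3113 bits, so (X, Y) has the higher mutual information (stronger dependence).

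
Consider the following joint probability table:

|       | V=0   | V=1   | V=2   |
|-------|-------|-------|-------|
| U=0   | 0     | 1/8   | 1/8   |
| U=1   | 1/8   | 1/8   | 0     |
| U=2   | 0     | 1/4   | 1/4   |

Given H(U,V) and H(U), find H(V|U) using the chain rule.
From the chain rule: H(U,V) = H(U) + H(V|U)
Therefore: H(V|U) = H(U,V) - H(U)

H(U,V) = -[(1/8)·log₂(1/8) + (1/8)·log₂(1/8) + (1/8)·log₂(1/8) + (1/8)·log₂(1/8) + (1/4)·log₂(1/4) + (1/4)·log₂(1/4)]
  = 0.3750 + 0.3750 + 0.3750 + 0.3750 + 0.5000 + 0.5000
  = 2.5000 bits
Marginal P(U) (row sums):
  P(U=0) = 0 + 1/8 + 1/8 = 1/4
  P(U=1) = 1/8 + 1/8 + 0 = 1/4
  P(U=2) = 0 + 1/4 + 1/4 = 1/2
H(U) = -[(1/4)·log₂(1/4) + (1/4)·log₂(1/4) + (1/2)·log₂(1/2)]
  = 0.5000 + 0.5000 + 0.5000
  = 1.5000 bits

H(V|U) = 2.5000 - 1.5000 = 1.0000 bits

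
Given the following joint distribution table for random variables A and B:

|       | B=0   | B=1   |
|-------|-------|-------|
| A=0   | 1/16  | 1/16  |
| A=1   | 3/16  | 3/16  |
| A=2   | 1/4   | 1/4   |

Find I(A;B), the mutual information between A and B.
Marginal P(A) (row sums):
  P(A=0) = 1/16 + 1/16 = 1/8
  P(A=1) = 3/16 + 3/16 = 3/8
  P(A=2) = 1/4 + 1/4 = 1/2
Marginal P(B) (column sums):
  P(B=0) = 1/16 + 3/16 + 1/4 = 1/2
  P(B=1) = 1/16 + 3/16 + 1/4 = 1/2

H(A) = -[(1/8)·log₂(1/8) + (3/8)·log₂(3/8) + (1/2)·log₂(1/2)]
  = 0.3750 + 0.5306 + 0.5000
  = 1.4056 bits
H(B) = -[(1/2)·log₂(1/2) + (1/2)·log₂(1/2)]
  = 0.5000 + 0.5000
  = 1.0000 bits
H(A,B) = -[(1/16)·log₂(1/16) + (1/16)·log₂(1/16) + (3/16)·log₂(3/16) + (3/16)·log₂(3/16) + (1/4)·log₂(1/4) + (1/4)·log₂(1/4)]
  = 0.2500 + 0.2500 + 0.4528 + 0.4528 + 0.5000 + 0.5000
  = 2.4056 bits

I(A;B) = H(A) + H(B) - H(A,B)
  = 1.4056 + 1.0000 - 2.4056
  = 0.0000 bits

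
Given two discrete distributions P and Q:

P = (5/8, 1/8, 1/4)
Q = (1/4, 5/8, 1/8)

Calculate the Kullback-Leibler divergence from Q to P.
D(P||Q) = Σ P(i) log₂(P(i)/Q(i))
  i=0: (5/8) × log₂((5/8)/(1/4)) = (5/8) × log₂(5/2) = 0.8262
  i=1: (1/8) × log₂((1/8)/(5/8)) = (1/8) × log₂(1/5) = -0.2902
  i=2: (1/4) × log₂((1/4)/(1/8)) = (1/4) × log₂(2) = 0.2500
D(P||Q) = 0.8262 - 0.2902 + 0.2500
  = 0.7860 bits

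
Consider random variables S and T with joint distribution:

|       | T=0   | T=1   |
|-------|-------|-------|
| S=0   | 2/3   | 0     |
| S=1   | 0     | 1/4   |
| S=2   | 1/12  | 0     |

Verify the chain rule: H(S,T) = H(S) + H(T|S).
Left side:
H(S,T) = -[(2/3)·log₂(2/3) + (1/4)·log₂(1/4) + (1/12)·log₂(1/12)]
  = 0.3900 + 0.5000 + 0.2987
  = 1.1887 bits

Right side:
Marginal P(S) (row sums):
  P(S=0) = 2/3 + 0 = 2/3
  P(S=1) = 0 + 1/4 = 1/4
  P(S=2) = 1/12 + 0 = 1/12
H(S) = -[(2/3)·log₂(2/3) + (1/4)·log₂(1/4) + (1/12)·log₂(1/12)]
  = 0.3900 + 0.5000 + 0.2987
  = 1.1887 bits
H(T|S) = -Σ P(S,T)·log₂ P(T|S), where P(T|S) = P(S,T) / P(S)
  (cells with P(S,T) = 0 contribute 0)
  (S=0,T=0): P(T|S) = (2/3)/(2/3) = 1;  -(2/3)·log₂(1) = 0.0000
  (S=1,T=1): P(T|S) = (1/4)/(1/4) = 1;  -(1/4)·log₂(1) = 0.0000
  (S=2,T=0): P(T|S) = (1/12)/(1/12) = 1;  -(1/12)·log₂(1) = 0.0000
H(T|S) = 0.0000 + 0.0000 + 0.0000
  = 0.0000 bits
H(S) + H(T|S) = 1.1887 + 0.0000 = 1.1887 bits

Both sides equal 1.1887 bits, so the chain rule holds ✓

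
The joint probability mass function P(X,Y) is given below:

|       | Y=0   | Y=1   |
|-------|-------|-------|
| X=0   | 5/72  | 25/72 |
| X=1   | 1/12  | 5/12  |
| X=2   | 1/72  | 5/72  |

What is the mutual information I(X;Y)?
Marginal P(X) (row sums):
  P(X=0) = 5/72 + 25/72 = 5/12
  P(X=1) = 1/12 + 5/12 = 1/2
  P(X=2) = 1/72 + 5/72 = 1/12
Marginal P(Y) (column sums):
  P(Y=0) = 5/72 + 1/12 + 1/72 = 1/6
  P(Y=1) = 25/72 + 5/12 + 5/72 = 5/6

H(X) = -[(5/12)·log₂(5/12) + (1/2)·log₂(1/2) + (1/12)·log₂(1/12)]
  = 0.5263 + 0.5000 + 0.2987
  = 1.3250 bits
H(Y) = -[(1/6)·log₂(1/6) + (5/6)·log₂(5/6)]
  = 0.4308 + 0.2192
  = 0.6500 bits
H(X,Y) = -[(5/72)·log₂(5/72) + (25/72)·log₂(25/72) + (1/12)·log₂(1/12) + (5/12)·log₂(5/12) + (1/72)·log₂(1/72) + (5/72)·log₂(5/72)]
  = 0.2672 + 0.5299 + 0.2987 + 0.5263 + 0.0857 + 0.2672
  = 1.9750 bits

I(X;Y) = H(X) + H(Y) - H(X,Y)
  = 1.3250 + 0.6500 - 1.9750
  = 0.0000 bits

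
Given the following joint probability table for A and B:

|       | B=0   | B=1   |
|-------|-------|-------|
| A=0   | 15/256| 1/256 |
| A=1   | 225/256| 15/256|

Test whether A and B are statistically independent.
Marginal P(A) (row sums):
  P(A=0) = 15/256 + 1/256 = 1/16
  P(A=1) = 225/256 + 15/256 = 15/16
Marginal P(B) (column sums):
  P(B=0) = 15/256 + 225/256 = 15/16
  P(B=1) = 1/256 + 15/256 = 1/16

A and B are independent iff P(A=i,B=j) = P(A=i)·P(B=j) for every cell.
  P(A=0)·P(B=0) = 1/16 × 15/16 = 15/256 = P(A=0,B=0) ✓
  P(A=0)·P(B=1) = 1/16 × 1/16 = 1/256 = P(A=0,B=1) ✓
  P(A=1)·P(B=0) = 15/16 × 15/16 = 225/256 = P(A=1,B=0) ✓
  P(A=1)·P(B=1) = 15/16 × 1/16 = 15/256 = P(A=1,B=1) ✓

Yes, A and B are independent: every cell factors, so I(A;B) = 0 bits.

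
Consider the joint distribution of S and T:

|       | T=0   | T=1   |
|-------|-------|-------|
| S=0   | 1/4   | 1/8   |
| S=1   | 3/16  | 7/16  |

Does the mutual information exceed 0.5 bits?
Marginal P(S) (row sums):
  P(S=0) = 1/4 + 1/8 = 3/8
  P(S=1) = 3/16 + 7/16 = 5/8
Marginal P(T) (column sums):
  P(T=0) = 1/4 + 3/16 = 7/16
  P(T=1) = 1/8 + 7/16 = 9/16

H(S) = -[(3/8)·log₂(3/8) + (5/8)·log₂(5/8)]
  = 0.5306 + 0.4238
  = 0.9544 bits
H(T) = -[(7/16)·log₂(7/16) + (9/16)·log₂(9/16)]
  = 0.5218 + 0.4669
  = 0.9887 bits
H(S,T) = -[(1/4)·log₂(1/4) + (1/8)·log₂(1/8) + (3/16)·log₂(3/16) + (7/16)·log₂(7/16)]
  = 0.5000 + 0.3750 + 0.4528 + 0.5218
  = 1.8496 bits

I(S;T) = H(S) + H(T) - H(S,T)
  = 0.9544 + 0.9887 - 1.8496
  = 0.0935 bits

No. I(S;T) = 0.0935 bits, which is ≤ 0.5 bits.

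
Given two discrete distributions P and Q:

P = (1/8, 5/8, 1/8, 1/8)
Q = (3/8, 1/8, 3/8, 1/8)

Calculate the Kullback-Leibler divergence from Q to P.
D(P||Q) = Σ P(i) log₂(P(i)/Q(i))
  i=0: (1/8) × log₂((1/8)/(3/8)) = (1/8) × log₂(1/3) = -0.1981
  i=1: (5/8) × log₂((5/8)/(1/8)) = (5/8) × log₂(5) = 1.4512
  i=2: (1/8) × log₂((1/8)/(3/8)) = (1/8) × log₂(1/3) = -0.1981
  i=3: (1/8) × log₂((1/8)/(1/8)) = (1/8) × log₂(1) = 0.0000
D(P||Q) = -0.1981 + 1.4512 - 0.1981 + 0.0000
  = 1.0550 bits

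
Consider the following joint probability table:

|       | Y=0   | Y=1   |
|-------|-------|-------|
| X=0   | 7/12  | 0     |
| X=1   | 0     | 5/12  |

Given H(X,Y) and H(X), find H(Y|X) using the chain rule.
From the chain rule: H(X,Y) = H(X) + H(Y|X)
Therefore: H(Y|X) = H(X,Y) - H(X)

H(X,Y) = -[(7/12)·log₂(7/12) + (5/12)·log₂(5/12)]
  = 0.4536 + 0.5263
  = 0.9799 bits
Marginal P(X) (row sums):
  P(X=0) = 7/12 + 0 = 7/12
  P(X=1) = 0 + 5/12 = 5/12
H(X) = -[(7/12)·log₂(7/12) + (5/12)·log₂(5/12)]
  = 0.4536 + 0.5263
  = 0.9799 bits

H(Y|X) = 0.9799 - 0.9799 = 0.0000 bits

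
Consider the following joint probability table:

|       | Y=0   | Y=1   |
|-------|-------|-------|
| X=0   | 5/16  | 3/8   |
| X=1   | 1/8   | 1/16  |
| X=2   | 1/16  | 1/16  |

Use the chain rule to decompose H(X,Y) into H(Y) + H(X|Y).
By the chain rule: H(X,Y) = H(Y) + H(X|Y)

Marginal P(Y) (column sums):
  P(Y=0) = 5/16 + 1/8 + 1/16 = 1/2
  P(Y=1) = 3/8 + 1/16 + 1/16 = 1/2
H(Y) = -[(1/2)·log₂(1/2) + (1/2)·log₂(1/2)]
  = 0.5000 + 0.5000
  = 1.0000 bits
H(X|Y) = -Σ P(X,Y)·log₂ P(X|Y), where P(X|Y) = P(X,Y) / P(Y)
  (X=0,Y=0): P(X|Y) = (5/16)/(1/2) = 5/8;  -(5/16)·log₂(5/8) = 0.2119
  (X=0,Y=1): P(X|Y) = (3/8)/(1/2) = 3/4;  -(3/8)·log₂(3/4) = 0.1556
  (X=1,Y=0): P(X|Y) = (1/8)/(1/2) = 1/4;  -(1/8)·log₂(1/4) = 0.2500
  (X=1,Y=1): P(X|Y) = (1/16)/(1/2) = 1/8;  -(1/16)·log₂(1/8) = 0.1875
  (X=2,Y=0): P(X|Y) = (1/16)/(1/2) = 1/8;  -(1/16)·log₂(1/8) = 0.1875
  (X=2,Y=1): P(X|Y) = (1/16)/(1/2) = 1/8;  -(1/16)·log₂(1/8) = 0.1875
H(X|Y) = 0.2119 + 0.1556 + 0.2500 + 0.1875 + 0.1875 + 0.1875
  = 1.1800 bits

H(X,Y) = H(Y) + H(X|Y) = 1.0000 + 1.1800 = 2.1800 bits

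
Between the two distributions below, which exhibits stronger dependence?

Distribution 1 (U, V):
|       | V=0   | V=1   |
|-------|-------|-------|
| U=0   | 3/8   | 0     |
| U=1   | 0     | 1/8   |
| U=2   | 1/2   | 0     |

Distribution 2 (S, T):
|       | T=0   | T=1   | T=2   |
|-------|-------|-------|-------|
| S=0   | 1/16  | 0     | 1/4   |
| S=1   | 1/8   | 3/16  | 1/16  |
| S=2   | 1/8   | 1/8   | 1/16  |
Distribution 1 (U, V):
Marginal P(U) (row sums):
  P(U=0) = 3/8 + 0 = 3/8
  P(U=1) = 0 + 1/8 = 1/8
  P(U=2) = 1/2 + 0 = 1/2
Marginal P(V) (column sums):
  P(V=0) = 3/8 + 0 + 1/2 = 7/8
  P(V=1) = 0 + 1/8 + 0 = 1/8

H(U) = -[(3/8)·log₂(3/8) + (1/8)·log₂(1/8) + (1/2)·log₂(1/2)]
  = 0.5306 + 0.3750 + 0.5000
  = 1.4056 bits
H(V) = -[(7/8)·log₂(7/8) + (1/8)·log₂(1/8)]
  = 0.1686 + 0.3750
  = 0.5436 bits
H(U,V) = -[(3/8)·log₂(3/8) + (1/8)·log₂(1/8) + (1/2)·log₂(1/2)]
  = 0.5306 + 0.3750 + 0.5000
  = 1.4056 bits

I(U;V) = H(U) + H(V) - H(U,V)
  = 1.4056 + 0.5436 - 1.4056
  = 0.5436 bits

Distribution 2 (S, T):
Marginal P(S) (row sums):
  P(S=0) = 1/16 + 0 + 1/4 = 5/16
  P(S=1) = 1/8 + 3/16 + 1/16 = 3/8
  P(S=2) = 1/8 + 1/8 + 1/16 = 5/16
Marginal P(T) (column sums):
  P(T=0) = 1/16 + 1/8 + 1/8 = 5/16
  P(T=1) = 0 + 3/16 + 1/8 = 5/16
  P(T=2) = 1/4 + 1/16 + 1/16 = 3/8

H(S) = -[(5/16)·log₂(5/16) + (3/8)·log₂(3/8) + (5/16)·log₂(5/16)]
  = 0.5244 + 0.5306 + 0.5244
  = 1.5794 bits
H(T) = -[(5/16)·log₂(5/16) + (5/16)·log₂(5/16) + (3/8)·log₂(3/8)]
  = 0.5244 + 0.5244 + 0.5306
  = 1.5794 bits
H(S,T) = -[(1/16)·log₂(1/16) + (1/4)·log₂(1/4) + (1/8)·log₂(1/8) + (3/16)·log₂(3/16) + (1/16)·log₂(1/16) + (1/8)·log₂(1/8) + (1/8)·log₂(1/8) + (1/16)·log₂(1/16)]
  = 0.2500 + 0.5000 + 0.3750 + 0.4528 + 0.2500 + 0.3750 + 0.3750 + 0.2500
  = 2.8278 bits

I(S;T) = H(S) + H(T) - H(S,T)
  = 1.5794 + 1.5794 - 2.8278
  = 0.3310 bits

I(U;V) = 0.5436 bits > I(S;T) = 0.3310 bits, so (U, V) has the higher mutual information (stronger dependence).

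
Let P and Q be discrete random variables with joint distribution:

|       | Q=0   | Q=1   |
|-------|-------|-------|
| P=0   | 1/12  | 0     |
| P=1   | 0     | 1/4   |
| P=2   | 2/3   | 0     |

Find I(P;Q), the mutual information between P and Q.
Marginal P(P) (row sums):
  P(P=0) = 1/12 + 0 = 1/12
  P(P=1) = 0 + 1/4 = 1/4
  P(P=2) = 2/3 + 0 = 2/3
Marginal P(Q) (column sums):
  P(Q=0) = 1/12 + 0 + 2/3 = 3/4
  P(Q=1) = 0 + 1/4 + 0 = 1/4

H(P) = -[(1/12)·log₂(1/12) + (1/4)·log₂(1/4) + (2/3)·log₂(2/3)]
  = 0.2987 + 0.5000 + 0.3900
  = 1.1887 bits
H(Q) = -[(3/4)·log₂(3/4) + (1/4)·log₂(1/4)]
  = 0.3113 + 0.5000
  = 0.8113 bits
H(P,Q) = -[(1/12)·log₂(1/12) + (1/4)·log₂(1/4) + (2/3)·log₂(2/3)]
  = 0.2987 + 0.5000 + 0.3900
  = 1.1887 bits

I(P;Q) = H(P) + H(Q) - H(P,Q)
  = 1.1887 + 0.8113 - 1.1887
  = 0.8113 bits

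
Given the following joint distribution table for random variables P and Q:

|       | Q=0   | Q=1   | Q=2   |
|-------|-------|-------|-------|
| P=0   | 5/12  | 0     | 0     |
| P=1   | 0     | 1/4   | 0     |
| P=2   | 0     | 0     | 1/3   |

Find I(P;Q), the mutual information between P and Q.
Marginal P(P) (row sums):
  P(P=0) = 5/12 + 0 + 0 = 5/12
  P(P=1) = 0 + 1/4 + 0 = 1/4
  P(P=2) = 0 + 0 + 1/3 = 1/3
Marginal P(Q) (column sums):
  P(Q=0) = 5/12 + 0 + 0 = 5/12
  P(Q=1) = 0 + 1/4 + 0 = 1/4
  P(Q=2) = 0 + 0 + 1/3 = 1/3

H(P) = -[(5/12)·log₂(5/12) + (1/4)·log₂(1/4) + (1/3)·log₂(1/3)]
  = 0.5263 + 0.5000 + 0.5283
  = 1.5546 bits
H(Q) = -[(5/12)·log₂(5/12) + (1/4)·log₂(1/4) + (1/3)·log₂(1/3)]
  = 0.5263 + 0.5000 + 0.5283
  = 1.5546 bits
H(P,Q) = -[(5/12)·log₂(5/12) + (1/4)·log₂(1/4) + (1/3)·log₂(1/3)]
  = 0.5263 + 0.5000 + 0.5283
  = 1.5546 bits

I(P;Q) = H(P) + H(Q) - H(P,Q)
  = 1.5546 + 1.5546 - 1.5546
  = 1.5546 bits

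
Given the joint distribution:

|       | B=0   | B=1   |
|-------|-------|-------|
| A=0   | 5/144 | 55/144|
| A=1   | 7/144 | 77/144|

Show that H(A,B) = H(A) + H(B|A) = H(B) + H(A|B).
Marginal P(A) (row sums):
  P(A=0) = 5/144 + 55/144 = 5/12
  P(A=1) = 7/144 + 77/144 = 7/12
Marginal P(B) (column sums):
  P(B=0) = 5/144 + 7/144 = 1/12
  P(B=1) = 55/144 + 77/144 = 11/12

Decomposition 1: H(A) + H(B|A)
H(A) = -[(5/12)·log₂(5/12) + (7/12)·log₂(7/12)]
  = 0.5263 + 0.4536
  = 0.9799 bits
H(B|A) = -Σ P(A,B)·log₂ P(B|A), where P(B|A) = P(A,B) / P(A)
  (A=0,B=0): P(B|A) = (5/144)/(5/12) = 1/12;  -(5/144)·log₂(1/12) = 0.1245
  (A=0,B=1): P(B|A) = (55/144)/(5/12) = 11/12;  -(55/144)·log₂(11/12) = 0.0479
  (A=1,B=0): P(B|A) = (7/144)/(7/12) = 1/12;  -(7/144)·log₂(1/12) = 0.1743
  (A=1,B=1): P(B|A) = (77/144)/(7/12) = 11/12;  -(77/144)·log₂(11/12) = 0.0671
H(B|A) = 0.1245 + 0.0479 + 0.1743 + 0.0671
  = 0.4138 bits
H(A) + H(B|A) = 0.9799 + 0.4138 = 1.3937 bits

Decomposition 2: H(B) + H(A|B)
H(B) = -[(1/12)·log₂(1/12) + (11/12)·log₂(11/12)]
  = 0.2987 + 0.1151
  = 0.4138 bits
H(A|B) = -Σ P(A,B)·log₂ P(A|B), where P(A|B) = P(A,B) / P(B)
  (A=0,B=0): P(A|B) = (5/144)/(1/12) = 5/12;  -(5/144)·log₂(5/12) = 0.0439
  (A=0,B=1): P(A|B) = (55/144)/(11/12) = 5/12;  -(55/144)·log₂(5/12) = 0.4824
  (A=1,B=0): P(A|B) = (7/144)/(1/12) = 7/12;  -(7/144)·log₂(7/12) = 0.0378
  (A=1,B=1): P(A|B) = (77/144)/(11/12) = 7/12;  -(77/144)·log₂(7/12) = 0.4158
H(A|B) = 0.0439 + 0.4824 + 0.0378 + 0.4158
  = 0.9799 bits
H(B) + H(A|B) = 0.4138 + 0.9799 = 1.3937 bits

Direct computation of the joint entropy:
H(A,B) = -[(5/144)·log₂(5/144) + (55/144)·log₂(55/144) + (7/144)·log₂(7/144) + (77/144)·log₂(77/144)]
  = 0.1683 + 0.5304 + 0.2121 + 0.4829
  = 1.3937 bits

All three agree: H(A,B) = 1.3937 bits ✓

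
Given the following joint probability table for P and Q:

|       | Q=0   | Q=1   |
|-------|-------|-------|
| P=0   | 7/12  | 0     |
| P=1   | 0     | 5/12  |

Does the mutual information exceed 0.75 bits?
Marginal P(P) (row sums):
  P(P=0) = 7/12 + 0 = 7/12
  P(P=1) = 0 + 5/12 = 5/12
Marginal P(Q) (column sums):
  P(Q=0) = 7/12 + 0 = 7/12
  P(Q=1) = 0 + 5/12 = 5/12

H(P) = -[(7/12)·log₂(7/12) + (5/12)·log₂(5/12)]
  = 0.4536 + 0.5263
  = 0.9799 bits
H(Q) = -[(7/12)·log₂(7/12) + (5/12)·log₂(5/12)]
  = 0.4536 + 0.5263
  = 0.9799 bits
H(P,Q) = -[(7/12)·log₂(7/12) + (5/12)·log₂(5/12)]
  = 0.4536 + 0.5263
  = 0.9799 bits

I(P;Q) = H(P) + H(Q) - H(P,Q)
  = 0.9799 + 0.9799 - 0.9799
  = 0.9799 bits

Yes. I(P;Q) = 0.9799 bits, which is > 0.75 bits.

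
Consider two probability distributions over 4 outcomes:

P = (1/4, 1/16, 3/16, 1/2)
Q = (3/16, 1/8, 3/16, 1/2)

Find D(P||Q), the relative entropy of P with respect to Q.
D(P||Q) = Σ P(i) log₂(P(i)/Q(i))
  i=0: (1/4) × log₂((1/4)/(3/16)) = (1/4) × log₂(4/3) = 0.1038
  i=1: (1/16) × log₂((1/16)/(1/8)) = (1/16) × log₂(1/2) = -0.0625
  i=2: (3/16) × log₂((3/16)/(3/16)) = (3/16) × log₂(1) = 0.0000
  i=3: (1/2) × log₂((1/2)/(1/2)) = (1/2) × log₂(1) = 0.0000
D(P||Q) = 0.1038 - 0.0625 + 0.0000 + 0.0000
  = 0.0413 bits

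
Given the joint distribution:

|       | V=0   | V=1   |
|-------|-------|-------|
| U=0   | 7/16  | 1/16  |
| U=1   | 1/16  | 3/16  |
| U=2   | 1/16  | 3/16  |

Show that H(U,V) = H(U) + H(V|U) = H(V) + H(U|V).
Marginal P(U) (row sums):
  P(U=0) = 7/16 + 1/16 = 1/2
  P(U=1) = 1/16 + 3/16 = 1/4
  P(U=2) = 1/16 + 3/16 = 1/4
Marginal P(V) (column sums):
  P(V=0) = 7/16 + 1/16 + 1/16 = 9/16
  P(V=1) = 1/16 + 3/16 + 3/16 = 7/16

Decomposition 1: H(U) + H(V|U)
H(U) = -[(1/2)·log₂(1/2) + (1/4)·log₂(1/4) + (1/4)·log₂(1/4)]
  = 0.5000 + 0.5000 + 0.5000
  = 1.5000 bits
H(V|U) = -Σ P(U,V)·log₂ P(V|U), where P(V|U) = P(U,V) / P(U)
  (U=0,V=0): P(V|U) = (7/16)/(1/2) = 7/8;  -(7/16)·log₂(7/8) = 0.0843
  (U=0,V=1): P(V|U) = (1/16)/(1/2) = 1/8;  -(1/16)·log₂(1/8) = 0.1875
  (U=1,V=0): P(V|U) = (1/16)/(1/4) = 1/4;  -(1/16)·log₂(1/4) = 0.1250
  (U=1,V=1): P(V|U) = (3/16)/(1/4) = 3/4;  -(3/16)·log₂(3/4) = 0.0778
  (U=2,V=0): P(V|U) = (1/16)/(1/4) = 1/4;  -(1/16)·log₂(1/4) = 0.1250
  (U=2,V=1): P(V|U) = (3/16)/(1/4) = 3/4;  -(3/16)·log₂(3/4) = 0.0778
H(V|U) = 0.0843 + 0.1875 + 0.1250 + 0.0778 + 0.1250 + 0.0778
  = 0.6774 bits
H(U) + H(V|U) = 1.5000 + 0.6774 = 2.1774 bits

Decomposition 2: H(V) + H(U|V)
H(V) = -[(9/16)·log₂(9/16) + (7/16)·log₂(7/16)]
  = 0.4669 + 0.5218
  = 0.9887 bits
H(U|V) = -Σ P(U,V)·log₂ P(U|V), where P(U|V) = P(U,V) / P(V)
  (U=0,V=0): P(U|V) = (7/16)/(9/16) = 7/9;  -(7/16)·log₂(7/9) = 0.1586
  (U=0,V=1): P(U|V) = (1/16)/(7/16) = 1/7;  -(1/16)·log₂(1/7) = 0.1755
  (U=1,V=0): P(U|V) = (1/16)/(9/16) = 1/9;  -(1/16)·log₂(1/9) = 0.1981
  (U=1,V=1): P(U|V) = (3/16)/(7/16) = 3/7;  -(3/16)·log₂(3/7) = 0.2292
  (U=2,V=0): P(U|V) = (1/16)/(9/16) = 1/9;  -(1/16)·log₂(1/9) = 0.1981
  (U=2,V=1): P(U|V) = (3/16)/(7/16) = 3/7;  -(3/16)·log₂(3/7) = 0.2292
H(U|V) = 0.1586 + 0.1755 + 0.1981 + 0.2292 + 0.1981 + 0.2292
  = 1.1887 bits
H(V) + H(U|V) = 0.9887 + 1.1887 = 2.1774 bits

Direct computation of the joint entropy:
H(U,V) = -[(7/16)·log₂(7/16) + (1/16)·log₂(1/16) + (1/16)·log₂(1/16) + (3/16)·log₂(3/16) + (1/16)·log₂(1/16) + (3/16)·log₂(3/16)]
  = 0.5218 + 0.2500 + 0.2500 + 0.4528 + 0.2500 + 0.4528
  = 2.1774 bits

All three agree: H(U,V) = 2.1774 bits ✓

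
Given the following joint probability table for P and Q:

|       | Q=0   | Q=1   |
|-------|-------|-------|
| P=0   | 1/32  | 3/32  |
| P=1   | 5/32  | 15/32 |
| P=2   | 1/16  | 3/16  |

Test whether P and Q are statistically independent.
Marginal P(P) (row sums):
  P(P=0) = 1/32 + 3/32 = 1/8
  P(P=1) = 5/32 + 15/32 = 5/8
  P(P=2) = 1/16 + 3/16 = 1/4
Marginal P(Q) (column sums):
  P(Q=0) = 1/32 + 5/32 + 1/16 = 1/4
  P(Q=1) = 3/32 + 15/32 + 3/16 = 3/4

P and Q are independent iff P(P=i,Q=j) = P(P=i)·P(Q=j) for every cell.
  P(P=0)·P(Q=0) = 1/8 × 1/4 = 1/32 = P(P=0,Q=0) ✓
  P(P=0)·P(Q=1) = 1/8 × 3/4 = 3/32 = P(P=0,Q=1) ✓
  P(P=1)·P(Q=0) = 5/8 × 1/4 = 5/32 = P(P=1,Q=0) ✓
  P(P=1)·P(Q=1) = 5/8 × 3/4 = 15/32 = P(P=1,Q=1) ✓
  P(P=2)·P(Q=0) = 1/4 × 1/4 = 1/16 = P(P=2,Q=0) ✓
  P(P=2)·P(Q=1) = 1/4 × 3/4 = 3/16 = P(P=2,Q=1) ✓

Yes, P and Q are independent: every cell factors, so I(P;Q) = 0 bits.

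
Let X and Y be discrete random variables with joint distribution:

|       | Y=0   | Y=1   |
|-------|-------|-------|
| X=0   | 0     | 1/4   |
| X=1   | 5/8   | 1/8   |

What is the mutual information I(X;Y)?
Marginal P(X) (row sums):
  P(X=0) = 0 + 1/4 = 1/4
  P(X=1) = 5/8 + 1/8 = 3/4
Marginal P(Y) (column sums):
  P(Y=0) = 0 + 5/8 = 5/8
  P(Y=1) = 1/4 + 1/8 = 3/8

H(X) = -[(1/4)·log₂(1/4) + (3/4)·log₂(3/4)]
  = 0.5000 + 0.3113
  = 0.8113 bits
H(Y) = -[(5/8)·log₂(5/8) + (3/8)·log₂(3/8)]
  = 0.4238 + 0.5306
  = 0.9544 bits
H(X,Y) = -[(1/4)·log₂(1/4) + (5/8)·log₂(5/8) + (1/8)·log₂(1/8)]
  = 0.5000 + 0.4238 + 0.3750
  = 1.2988 bits

I(X;Y) = H(X) + H(Y) - H(X,Y)
  = 0.8113 + 0.9544 - 1.2988
  = 0.4669 bits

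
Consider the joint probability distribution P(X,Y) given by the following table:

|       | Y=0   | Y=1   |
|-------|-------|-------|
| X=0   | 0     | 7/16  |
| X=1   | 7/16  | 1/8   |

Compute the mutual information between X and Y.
Marginal P(X) (row sums):
  P(X=0) = 0 + 7/16 = 7/16
  P(X=1) = 7/16 + 1/8 = 9/16
Marginal P(Y) (column sums):
  P(Y=0) = 0 + 7/16 = 7/16
  P(Y=1) = 7/16 + 1/8 = 9/16

H(X) = -[(7/16)·log₂(7/16) + (9/16)·log₂(9/16)]
  = 0.5218 + 0.4669
  = 0.9887 bits
H(Y) = -[(7/16)·log₂(7/16) + (9/16)·log₂(9/16)]
  = 0.5218 + 0.4669
  = 0.9887 bits
H(X,Y) = -[(7/16)·log₂(7/16) + (7/16)·log₂(7/16) + (1/8)·log₂(1/8)]
  = 0.5218 + 0.5218 + 0.3750
  = 1.4186 bits

I(X;Y) = H(X) + H(Y) - H(X,Y)
  = 0.9887 + 0.9887 - 1.4186
  = 0.5588 bits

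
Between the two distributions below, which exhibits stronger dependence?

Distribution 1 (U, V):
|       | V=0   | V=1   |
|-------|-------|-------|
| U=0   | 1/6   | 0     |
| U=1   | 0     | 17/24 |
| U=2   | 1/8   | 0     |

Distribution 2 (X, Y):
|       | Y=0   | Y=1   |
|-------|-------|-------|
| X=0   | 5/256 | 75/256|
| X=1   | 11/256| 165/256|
Distribution 1 (U, V):
Marginal P(U) (row sums):
  P(U=0) = 1/6 + 0 = 1/6
  P(U=1) = 0 + 17/24 = 17/24
  P(U=2) = 1/8 + 0 = 1/8
Marginal P(V) (column sums):
  P(V=0) = 1/6 + 0 + 1/8 = 7/24
  P(V=1) = 0 + 17/24 + 0 = 17/24

H(U) = -[(1/6)·log₂(1/6) + (17/24)·log₂(17/24) + (1/8)·log₂(1/8)]
  = 0.4308 + 0.3524 + 0.3750
  = 1.1582 bits
H(V) = -[(7/24)·log₂(7/24) + (17/24)·log₂(17/24)]
  = 0.5185 + 0.3524
  = 0.8709 bits
H(U,V) = -[(1/6)·log₂(1/6) + (17/24)·log₂(17/24) + (1/8)·log₂(1/8)]
  = 0.4308 + 0.3524 + 0.3750
  = 1.1582 bits

I(U;V) = H(U) + H(V) - H(U,V)
  = 1.1582 + 0.8709 - 1.1582
  = 0.8709 bits

Distribution 2 (X, Y):
Marginal P(X) (row sums):
  P(X=0) = 5/256 + 75/256 = 5/16
  P(X=1) = 11/256 + 165/256 = 11/16
Marginal P(Y) (column sums):
  P(Y=0) = 5/256 + 11/256 = 1/16
  P(Y=1) = 75/256 + 165/256 = 15/16

H(X) = -[(5/16)·log₂(5/16) + (11/16)·log₂(11/16)]
  = 0.5244 + 0.3716
  = 0.8960 bits
H(Y) = -[(1/16)·log₂(1/16) + (15/16)·log₂(15/16)]
  = 0.2500 + 0.0873
  = 0.3373 bits
H(X,Y) = -[(5/256)·log₂(5/256) + (75/256)·log₂(75/256) + (11/256)·log₂(11/256) + (165/256)·log₂(165/256)]
  = 0.1109 + 0.5189 + 0.1951 + 0.4084
  = 1.2333 bits

I(X;Y) = H(X) + H(Y) - H(X,Y)
  = 0.8960 + 0.3373 - 1.2333
  = 0.0000 bits

I(U;V) = 0.8709 bits > I(X;Y) = 0.0000 bits, so (U, V) has the higher mutual information (stronger dependence).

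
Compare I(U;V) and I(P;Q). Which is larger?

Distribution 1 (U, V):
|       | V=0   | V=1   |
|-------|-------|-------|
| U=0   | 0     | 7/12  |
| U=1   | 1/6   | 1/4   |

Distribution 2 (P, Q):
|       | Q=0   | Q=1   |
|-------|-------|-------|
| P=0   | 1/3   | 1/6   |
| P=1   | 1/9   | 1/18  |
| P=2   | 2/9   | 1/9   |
Distribution 1 (U, V):
Marginal P(U) (row sums):
  P(U=0) = 0 + 7/12 = 7/12
  P(U=1) = 1/6 + 1/4 = 5/12
Marginal P(V) (column sums):
  P(V=0) = 0 + 1/6 = 1/6
  P(V=1) = 7/12 + 1/4 = 5/6

H(U) = -[(7/12)·log₂(7/12) + (5/12)·log₂(5/12)]
  = 0.4536 + 0.5263
  = 0.9799 bits
H(V) = -[(1/6)·log₂(1/6) + (5/6)·log₂(5/6)]
  = 0.4308 + 0.2192
  = 0.6500 bits
H(U,V) = -[(7/12)·log₂(7/12) + (1/6)·log₂(1/6) + (1/4)·log₂(1/4)]
  = 0.4536 + 0.4308 + 0.5000
  = 1.3844 bits

I(U;V) = H(U) + H(V) - H(U,V)
  = 0.9799 + 0.6500 - 1.3844
  = 0.2455 bits

Distribution 2 (P, Q):
Marginal P(P) (row sums):
  P(P=0) = 1/3 + 1/6 = 1/2
  P(P=1) = 1/9 + 1/18 = 1/6
  P(P=2) = 2/9 + 1/9 = 1/3
Marginal P(Q) (column sums):
  P(Q=0) = 1/3 + 1/9 + 2/9 = 2/3
  P(Q=1) = 1/6 + 1/18 + 1/9 = 1/3

H(P) = -[(1/2)·log₂(1/2) + (1/6)·log₂(1/6) + (1/3)·log₂(1/3)]
  = 0.5000 + 0.4308 + 0.5283
  = 1.4591 bits
H(Q) = -[(2/3)·log₂(2/3) + (1/3)·log₂(1/3)]
  = 0.3900 + 0.5283
  = 0.9183 bits
H(P,Q) = -[(1/3)·log₂(1/3) + (1/6)·log₂(1/6) + (1/9)·log₂(1/9) + (1/18)·log₂(1/18) + (2/9)·log₂(2/9) + (1/9)·log₂(1/9)]
  = 0.5283 + 0.4308 + 0.3522 + 0.2317 + 0.4822 + 0.3522
  = 2.3774 bits

I(P;Q) = H(P) + H(Q) - H(P,Q)
  = 1.4591 + 0.9183 - 2.3774
  = 0.0000 bits

I(U;V) = 0.2455 bits > I(P;Q) = 0.0000 bits, so (U, V) has the higher mutual information (stronger dependence).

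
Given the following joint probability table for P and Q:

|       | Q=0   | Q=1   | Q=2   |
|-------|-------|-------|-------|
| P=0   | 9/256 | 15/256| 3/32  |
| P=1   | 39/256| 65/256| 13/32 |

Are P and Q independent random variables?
Marginal P(P) (row sums):
  P(P=0) = 9/256 + 15/256 + 3/32 = 3/16
  P(P=1) = 39/256 + 65/256 + 13/32 = 13/16
Marginal P(Q) (column sums):
  P(Q=0) = 9/256 + 39/256 = 3/16
  P(Q=1) = 15/256 + 65/256 = 5/16
  P(Q=2) = 3/32 + 13/32 = 1/2

P and Q are independent iff P(P=i,Q=j) = P(P=i)·P(Q=j) for every cell.
  P(P=0)·P(Q=0) = 3/16 × 3/16 = 9/256 = P(P=0,Q=0) ✓
  P(P=0)·P(Q=1) = 3/16 × 5/16 = 15/256 = P(P=0,Q=1) ✓
  P(P=0)·P(Q=2) = 3/16 × 1/2 = 3/32 = P(P=0,Q=2) ✓
  P(P=1)·P(Q=0) = 13/16 × 3/16 = 39/256 = P(P=1,Q=0) ✓
  P(P=1)·P(Q=1) = 13/16 × 5/16 = 65/256 = P(P=1,Q=1) ✓
  P(P=1)·P(Q=2) = 13/16 × 1/2 = 13/32 = P(P=1,Q=2) ✓

Yes, P and Q are independent: every cell factors, so I(P;Q) = 0 bits.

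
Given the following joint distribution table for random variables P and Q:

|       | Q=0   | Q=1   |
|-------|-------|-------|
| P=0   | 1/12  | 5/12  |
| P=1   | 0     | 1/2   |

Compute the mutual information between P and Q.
Marginal P(P) (row sums):
  P(P=0) = 1/12 + 5/12 = 1/2
  P(P=1) = 0 + 1/2 = 1/2
Marginal P(Q) (column sums):
  P(Q=0) = 1/12 + 0 = 1/12
  P(Q=1) = 5/12 + 1/2 = 11/12

H(P) = -[(1/2)·log₂(1/2) + (1/2)·log₂(1/2)]
  = 0.5000 + 0.5000
  = 1.0000 bits
H(Q) = -[(1/12)·log₂(1/12) + (11/12)·log₂(11/12)]
  = 0.2987 + 0.1151
  = 0.4138 bits
H(P,Q) = -[(1/12)·log₂(1/12) + (5/12)·log₂(5/12) + (1/2)·log₂(1/2)]
  = 0.2987 + 0.5263 + 0.5000
  = 1.3250 bits

I(P;Q) = H(P) + H(Q) - H(P,Q)
  = 1.0000 + 0.4138 - 1.3250
  = 0.0888 bits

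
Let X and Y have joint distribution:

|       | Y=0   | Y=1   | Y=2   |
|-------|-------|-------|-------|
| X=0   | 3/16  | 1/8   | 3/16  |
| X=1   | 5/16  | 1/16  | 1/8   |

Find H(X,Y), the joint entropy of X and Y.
H(X,Y) = -Σ P(X,Y) log₂ P(X,Y), summed over the non-zero cells:
H(X,Y) = -[(3/16)·log₂(3/16) + (1/8)·log₂(1/8) + (3/16)·log₂(3/16) + (5/16)·log₂(5/16) + (1/16)·log₂(1/16) + (1/8)·log₂(1/8)]
  = 0.4528 + 0.3750 + 0.4528 + 0.5244 + 0.2500 + 0.3750
  = 2.4300 bits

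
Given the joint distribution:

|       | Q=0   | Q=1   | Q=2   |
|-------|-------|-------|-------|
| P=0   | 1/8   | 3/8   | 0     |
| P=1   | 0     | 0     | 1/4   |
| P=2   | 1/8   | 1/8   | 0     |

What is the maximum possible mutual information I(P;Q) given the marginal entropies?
The upper bound on mutual information is I(P;Q) ≤ min(H(P), H(Q)).

Marginal P(P) (row sums):
  P(P=0) = 1/8 + 3/8 + 0 = 1/2
  P(P=1) = 0 + 0 + 1/4 = 1/4
  P(P=2) = 1/8 + 1/8 + 0 = 1/4
Marginal P(Q) (column sums):
  P(Q=0) = 1/8 + 0 + 1/8 = 1/4
  P(Q=1) = 3/8 + 0 + 1/8 = 1/2
  P(Q=2) = 0 + 1/4 + 0 = 1/4

H(P) = -[(1/2)·log₂(1/2) + (1/4)·log₂(1/4) + (1/4)·log₂(1/4)]
  = 0.5000 + 0.5000 + 0.5000
  = 1.5000 bits
H(Q) = -[(1/4)·log₂(1/4) + (1/2)·log₂(1/2) + (1/4)·log₂(1/4)]
  = 0.5000 + 0.5000 + 0.5000
  = 1.5000 bits

Maximum possible I(P;Q) = min(1.5000, 1.5000) = 1.5000 bits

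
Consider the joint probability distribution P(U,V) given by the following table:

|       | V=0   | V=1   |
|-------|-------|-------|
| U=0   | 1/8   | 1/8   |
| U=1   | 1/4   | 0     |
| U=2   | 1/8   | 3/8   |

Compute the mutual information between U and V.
Marginal P(U) (row sums):
  P(U=0) = 1/8 + 1/8 = 1/4
  P(U=1) = 1/4 + 0 = 1/4
  P(U=2) = 1/8 + 3/8 = 1/2
Marginal P(V) (column sums):
  P(V=0) = 1/8 + 1/4 + 1/8 = 1/2
  P(V=1) = 1/8 + 0 + 3/8 = 1/2

H(U) = -[(1/4)·log₂(1/4) + (1/4)·log₂(1/4) + (1/2)·log₂(1/2)]
  = 0.5000 + 0.5000 + 0.5000
  = 1.5000 bits
H(V) = -[(1/2)·log₂(1/2) + (1/2)·log₂(1/2)]
  = 0.5000 + 0.5000
  = 1.0000 bits
H(U,V) = -[(1/8)·log₂(1/8) + (1/8)·log₂(1/8) + (1/4)·log₂(1/4) + (1/8)·log₂(1/8) + (3/8)·log₂(3/8)]
  = 0.3750 + 0.3750 + 0.5000 + 0.3750 + 0.5306
  = 2.1556 bits

I(U;V) = H(U) + H(V) - H(U,V)
  = 1.5000 + 1.0000 - 2.1556
  = 0.3444 bits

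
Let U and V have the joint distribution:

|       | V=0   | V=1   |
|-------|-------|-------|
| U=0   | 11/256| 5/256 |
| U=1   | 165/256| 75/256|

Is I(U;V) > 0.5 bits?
Marginal P(U) (row sums):
  P(U=0) = 11/256 + 5/256 = 1/16
  P(U=1) = 165/256 + 75/256 = 15/16
Marginal P(V) (column sums):
  P(V=0) = 11/256 + 165/256 = 11/16
  P(V=1) = 5/256 + 75/256 = 5/16

H(U) = -[(1/16)·log₂(1/16) + (15/16)·log₂(15/16)]
  = 0.2500 + 0.0873
  = 0.3373 bits
H(V) = -[(11/16)·log₂(11/16) + (5/16)·log₂(5/16)]
  = 0.3716 + 0.5244
  = 0.8960 bits
H(U,V) = -[(11/256)·log₂(11/256) + (5/256)·log₂(5/256) + (165/256)·log₂(165/256) + (75/256)·log₂(75/256)]
  = 0.1951 + 0.1109 + 0.4084 + 0.5189
  = 1.2333 bits

I(U;V) = H(U) + H(V) - H(U,V)
  = 0.3373 + 0.8960 - 1.2333
  = 0.0000 bits

No. I(U;V) = 0.0000 bits, which is ≤ 0.5 bits.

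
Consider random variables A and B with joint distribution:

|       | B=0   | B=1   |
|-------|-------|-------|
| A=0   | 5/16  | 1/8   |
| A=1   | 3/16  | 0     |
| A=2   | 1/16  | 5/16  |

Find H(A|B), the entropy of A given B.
Marginal P(B) (column sums):
  P(B=0) = 5/16 + 3/16 + 1/16 = 9/16
  P(B=1) = 1/8 + 0 + 5/16 = 7/16

H(A|B) = -Σ P(A,B)·log₂ P(A|B), where P(A|B) = P(A,B) / P(B)
  (cells with P(A,B) = 0 contribute 0)
  (A=0,B=0): P(A|B) = (5/16)/(9/16) = 5/9;  -(5/16)·log₂(5/9) = 0.2650
  (A=0,B=1): P(A|B) = (1/8)/(7/16) = 2/7;  -(1/8)·log₂(2/7) = 0.2259
  (A=1,B=0): P(A|B) = (3/16)/(9/16) = 1/3;  -(3/16)·log₂(1/3) = 0.2972
  (A=2,B=0): P(A|B) = (1/16)/(9/16) = 1/9;  -(1/16)·log₂(1/9) = 0.1981
  (A=2,B=1): P(A|B) = (5/16)/(7/16) = 5/7;  -(5/16)·log₂(5/7) = 0.1517
H(A|B) = 0.2650 + 0.2259 + 0.2972 + 0.1981 + 0.1517
  = 1.1379 bits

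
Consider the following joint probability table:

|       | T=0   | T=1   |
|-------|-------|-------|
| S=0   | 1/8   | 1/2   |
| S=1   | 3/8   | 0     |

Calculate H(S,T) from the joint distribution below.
H(S,T) = -Σ P(S,T) log₂ P(S,T), summed over the non-zero cells:
H(S,T) = -[(1/8)·log₂(1/8) + (1/2)·log₂(1/2) + (3/8)·log₂(3/8)]
  = 0.3750 + 0.5000 + 0.5306
  = 1.4056 bits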